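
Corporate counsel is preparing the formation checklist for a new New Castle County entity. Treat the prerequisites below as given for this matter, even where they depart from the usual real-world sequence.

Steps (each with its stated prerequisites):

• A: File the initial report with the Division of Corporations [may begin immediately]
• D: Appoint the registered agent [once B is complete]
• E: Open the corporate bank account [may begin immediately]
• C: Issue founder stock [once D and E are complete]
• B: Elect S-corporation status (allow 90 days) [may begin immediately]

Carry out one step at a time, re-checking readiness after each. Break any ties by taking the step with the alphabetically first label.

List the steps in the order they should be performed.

A, B and E have no prerequisites; A has the earlier label, so A is first.
Now B and E have their prerequisites met. B has the earlier label, so B next.
D now also ready, so the ready set is {D, E}; D has the earlier label → D.
That leaves E as the only ready step → E.
C needed D and E, now all done → C.

A → B → D → E → C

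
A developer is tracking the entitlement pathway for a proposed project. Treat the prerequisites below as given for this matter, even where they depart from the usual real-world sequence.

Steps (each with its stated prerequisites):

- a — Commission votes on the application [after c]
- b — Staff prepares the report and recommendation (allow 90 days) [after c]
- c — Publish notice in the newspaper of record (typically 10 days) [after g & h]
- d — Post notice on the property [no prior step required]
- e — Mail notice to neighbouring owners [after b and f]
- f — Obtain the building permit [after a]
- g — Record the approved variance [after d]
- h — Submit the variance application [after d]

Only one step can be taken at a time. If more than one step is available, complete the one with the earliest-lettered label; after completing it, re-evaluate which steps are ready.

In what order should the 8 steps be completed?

d → g → h → c → a → b → f → e

d has no prerequisites → d first.
g and h are both available; g has the earlier label → g.
h needed d, now all done → h.
c needed g and h, now all done → c.
a and b are both available; a has the earlier label → a.
b and f are both available; b has the earlier label → b.
f is the only step now ready → f.
e needed b and f, now all done → e.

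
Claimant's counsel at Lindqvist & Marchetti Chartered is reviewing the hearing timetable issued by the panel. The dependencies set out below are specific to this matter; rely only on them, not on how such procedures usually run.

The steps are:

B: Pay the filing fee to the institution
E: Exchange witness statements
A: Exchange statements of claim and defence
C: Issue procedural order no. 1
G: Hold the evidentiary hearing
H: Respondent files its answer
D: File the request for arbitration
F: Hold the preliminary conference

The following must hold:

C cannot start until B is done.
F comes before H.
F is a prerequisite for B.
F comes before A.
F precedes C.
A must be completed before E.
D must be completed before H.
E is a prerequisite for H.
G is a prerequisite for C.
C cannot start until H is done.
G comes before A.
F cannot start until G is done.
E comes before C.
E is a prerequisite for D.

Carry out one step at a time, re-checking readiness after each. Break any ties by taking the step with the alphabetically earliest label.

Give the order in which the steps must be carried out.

G F A B E D H C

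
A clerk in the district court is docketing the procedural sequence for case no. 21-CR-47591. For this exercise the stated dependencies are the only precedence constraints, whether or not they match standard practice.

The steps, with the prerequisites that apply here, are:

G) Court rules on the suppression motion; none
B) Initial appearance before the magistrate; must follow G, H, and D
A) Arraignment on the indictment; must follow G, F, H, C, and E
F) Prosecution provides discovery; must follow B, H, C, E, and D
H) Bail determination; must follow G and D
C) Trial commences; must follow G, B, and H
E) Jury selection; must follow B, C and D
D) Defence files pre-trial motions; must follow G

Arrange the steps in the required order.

G, D, H, B, C, E, F, A

Only G has no prerequisites, so it is first.
That leaves D as the only ready step → D.
Next only H has its prerequisites met → H.
B is the only step now ready → B.
C is the only step now ready → C.
Next only E has its prerequisites met → E.
F needed B, H, C, E and D, now all done → F.
A needed G, F, H, C and E, now all done → A.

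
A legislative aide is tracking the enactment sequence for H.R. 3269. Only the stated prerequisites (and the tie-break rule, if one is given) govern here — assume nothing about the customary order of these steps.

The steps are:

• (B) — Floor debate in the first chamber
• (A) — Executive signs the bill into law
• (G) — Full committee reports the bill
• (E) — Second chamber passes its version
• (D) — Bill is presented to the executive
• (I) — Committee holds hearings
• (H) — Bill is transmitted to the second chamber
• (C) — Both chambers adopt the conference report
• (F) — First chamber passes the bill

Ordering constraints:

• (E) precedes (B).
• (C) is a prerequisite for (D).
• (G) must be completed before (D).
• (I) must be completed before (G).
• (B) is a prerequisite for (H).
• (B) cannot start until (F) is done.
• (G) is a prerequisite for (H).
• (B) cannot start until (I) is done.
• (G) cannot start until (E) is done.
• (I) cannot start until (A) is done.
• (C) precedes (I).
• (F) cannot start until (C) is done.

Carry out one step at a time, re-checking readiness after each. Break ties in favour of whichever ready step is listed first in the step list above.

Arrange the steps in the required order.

(A) (E) (C) (I) (G) (D) (F) (B) (H)

(A), (E) and (C) have no prerequisites; (A) is listed earlier, so (A) is first.
Now (E) and (C) have their prerequisites met. (E) is listed earlier, so (E) next.
That leaves (C) as the only ready step → (C).
Ready: (I) and (F). (I) is listed earlier → (I).
(G) now also ready, so the ready set is {(G), (F)}; (G) is listed earlier → (G).
Ready: (D) and (F). (D) is listed earlier → (D).
That leaves (F) as the only ready step → (F).
Next only (B) has its prerequisites met → (B).
(H) needed (B) and (G), now all done → (H).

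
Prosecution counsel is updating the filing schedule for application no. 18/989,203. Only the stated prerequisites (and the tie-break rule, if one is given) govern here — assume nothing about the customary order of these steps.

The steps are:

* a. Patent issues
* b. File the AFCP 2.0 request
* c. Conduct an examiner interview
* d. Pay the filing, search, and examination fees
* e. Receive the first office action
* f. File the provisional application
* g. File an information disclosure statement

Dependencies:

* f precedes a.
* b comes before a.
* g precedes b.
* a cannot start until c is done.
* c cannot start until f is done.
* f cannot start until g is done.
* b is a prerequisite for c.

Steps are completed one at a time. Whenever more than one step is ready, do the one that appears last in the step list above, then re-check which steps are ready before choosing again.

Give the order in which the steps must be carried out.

g, f, e, d, b, c, a

Nothing is required for g, e and d. g is listed later → g first.
f and b now also ready, so the ready set is {f, e, d, b}; f is listed later → f.
e, d and b are all available; e is listed later → e.
Now d and b have their prerequisites met. d is listed later, so d next.
Next only b has its prerequisites met → b.
c needed f and b, now all done → c.
a needed f, c and b, now all done → a.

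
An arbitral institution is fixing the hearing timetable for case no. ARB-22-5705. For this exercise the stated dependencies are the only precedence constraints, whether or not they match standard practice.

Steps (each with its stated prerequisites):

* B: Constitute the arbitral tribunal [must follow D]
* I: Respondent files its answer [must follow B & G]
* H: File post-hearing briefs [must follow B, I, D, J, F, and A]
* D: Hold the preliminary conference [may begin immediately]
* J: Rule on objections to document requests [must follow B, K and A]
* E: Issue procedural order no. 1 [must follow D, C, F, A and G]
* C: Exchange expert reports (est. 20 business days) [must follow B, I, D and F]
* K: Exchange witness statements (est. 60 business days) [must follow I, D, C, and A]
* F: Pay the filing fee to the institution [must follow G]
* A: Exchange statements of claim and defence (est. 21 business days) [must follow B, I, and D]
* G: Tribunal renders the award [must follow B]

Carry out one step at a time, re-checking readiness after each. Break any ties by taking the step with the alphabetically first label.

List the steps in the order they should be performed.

D B G F I A C E K J H

Only D has no prerequisites, so it is first.
B is the only step now ready → B.
G is the only step now ready → G.
Ready: F and I. F has the earlier label → F.
I needed B and G, now all done → I.
A and C are both available; A has the earlier label → A.
That leaves C as the only ready step → C.
E and K are both available; E has the earlier label → E.
Next only K has its prerequisites met → K.
Next only J has its prerequisites met → J.
H is the only step now ready → H.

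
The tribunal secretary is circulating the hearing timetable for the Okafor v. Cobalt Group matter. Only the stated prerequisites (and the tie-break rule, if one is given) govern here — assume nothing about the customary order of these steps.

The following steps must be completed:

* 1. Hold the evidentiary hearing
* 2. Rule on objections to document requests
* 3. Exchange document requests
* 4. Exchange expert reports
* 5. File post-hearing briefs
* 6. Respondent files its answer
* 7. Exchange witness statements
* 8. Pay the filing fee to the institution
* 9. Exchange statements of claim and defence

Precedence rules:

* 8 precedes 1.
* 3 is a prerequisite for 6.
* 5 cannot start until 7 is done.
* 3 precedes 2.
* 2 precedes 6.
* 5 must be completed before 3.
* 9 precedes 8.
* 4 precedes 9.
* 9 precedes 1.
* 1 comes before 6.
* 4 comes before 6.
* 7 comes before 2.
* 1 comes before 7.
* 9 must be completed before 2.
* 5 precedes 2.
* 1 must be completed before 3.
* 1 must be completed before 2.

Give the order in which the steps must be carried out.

4 is the only step with nothing outstanding, so it goes first.
9 needed 4, now all done → 9.
8 needed 9, now all done → 8.
1 is the only step now ready → 1.
7 needed 1, now all done → 7.
5 needed 7, now all done → 5.
Next only 3 has its prerequisites met → 3.
2 is the only step now ready → 2.
Next only 6 has its prerequisites met → 6.

4 9 8 1 7 5 3 2 6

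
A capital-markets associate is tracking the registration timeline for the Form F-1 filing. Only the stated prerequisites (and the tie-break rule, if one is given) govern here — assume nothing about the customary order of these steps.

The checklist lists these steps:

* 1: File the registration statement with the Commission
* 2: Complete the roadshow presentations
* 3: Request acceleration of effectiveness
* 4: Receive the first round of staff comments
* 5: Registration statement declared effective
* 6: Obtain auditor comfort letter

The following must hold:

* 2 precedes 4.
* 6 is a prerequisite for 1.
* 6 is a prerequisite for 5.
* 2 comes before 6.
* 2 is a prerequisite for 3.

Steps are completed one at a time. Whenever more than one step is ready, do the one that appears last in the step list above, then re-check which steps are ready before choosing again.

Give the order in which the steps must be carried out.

2 6 5 4 3 1

Only 2 has no prerequisites, so it is first.
Ready: 6, 4 and 3. 6 is listed later → 6.
5, 4, 3 and 1 are all available; 5 is listed later → 5.
Now 4, 3 and 1 have their prerequisites met. 4 is listed later, so 4 next.
Now 3 and 1 have their prerequisites met. 3 is listed later, so 3 next.
Next only 1 has its prerequisites met → 1.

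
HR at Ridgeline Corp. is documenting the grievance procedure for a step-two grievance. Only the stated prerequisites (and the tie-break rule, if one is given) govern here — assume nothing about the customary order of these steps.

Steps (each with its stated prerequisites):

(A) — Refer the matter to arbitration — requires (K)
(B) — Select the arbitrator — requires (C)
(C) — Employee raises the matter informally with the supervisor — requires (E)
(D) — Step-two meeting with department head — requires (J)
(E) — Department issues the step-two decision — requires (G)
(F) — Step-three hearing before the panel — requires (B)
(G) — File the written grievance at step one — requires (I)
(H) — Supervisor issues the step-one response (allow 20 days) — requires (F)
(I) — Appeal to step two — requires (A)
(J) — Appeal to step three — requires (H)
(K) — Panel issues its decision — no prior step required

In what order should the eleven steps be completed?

(K) has no prerequisites → (K) first.
(A) needed (K), now all done → (A).
That leaves (I) as the only ready step → (I).
(G) needed (I), now all done → (G).
That leaves (E) as the only ready step → (E).
That leaves (C) as the only ready step → (C).
(B) is the only step now ready → (B).
(F) needed (B), now all done → (F).
(H) needed (F), now all done → (H).
Next only (J) has its prerequisites met → (J).
(D) needed (J), now all done → (D).

(K) → (A) → (I) → (G) → (E) → (C) → (B) → (F) → (H) → (J) → (D)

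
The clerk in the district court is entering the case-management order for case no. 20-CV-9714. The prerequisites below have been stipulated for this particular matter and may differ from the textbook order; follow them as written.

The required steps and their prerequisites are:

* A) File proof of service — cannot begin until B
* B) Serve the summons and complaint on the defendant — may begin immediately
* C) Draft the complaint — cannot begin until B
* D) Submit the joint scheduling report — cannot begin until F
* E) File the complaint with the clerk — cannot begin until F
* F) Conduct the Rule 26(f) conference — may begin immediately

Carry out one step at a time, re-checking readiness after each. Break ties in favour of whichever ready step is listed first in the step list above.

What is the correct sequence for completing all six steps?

B, A, C, F, D, E

B and F have no prerequisites; B is listed earlier, so B is first.
A and C now also ready, so the ready set is {A, C, F}; A is listed earlier → A.
Now C and F have their prerequisites met. C is listed earlier, so C next.
That leaves F as the only ready step → F.
Ready: D and E. D is listed earlier → D.
E needed F, now all done → E.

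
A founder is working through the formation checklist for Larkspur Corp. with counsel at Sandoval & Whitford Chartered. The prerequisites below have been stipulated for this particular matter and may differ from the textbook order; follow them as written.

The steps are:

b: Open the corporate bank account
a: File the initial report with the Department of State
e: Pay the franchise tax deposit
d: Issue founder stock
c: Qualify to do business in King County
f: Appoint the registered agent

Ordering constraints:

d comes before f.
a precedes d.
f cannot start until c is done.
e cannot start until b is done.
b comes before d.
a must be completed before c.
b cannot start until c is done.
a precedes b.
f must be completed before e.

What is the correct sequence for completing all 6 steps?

a → c → b → d → f → e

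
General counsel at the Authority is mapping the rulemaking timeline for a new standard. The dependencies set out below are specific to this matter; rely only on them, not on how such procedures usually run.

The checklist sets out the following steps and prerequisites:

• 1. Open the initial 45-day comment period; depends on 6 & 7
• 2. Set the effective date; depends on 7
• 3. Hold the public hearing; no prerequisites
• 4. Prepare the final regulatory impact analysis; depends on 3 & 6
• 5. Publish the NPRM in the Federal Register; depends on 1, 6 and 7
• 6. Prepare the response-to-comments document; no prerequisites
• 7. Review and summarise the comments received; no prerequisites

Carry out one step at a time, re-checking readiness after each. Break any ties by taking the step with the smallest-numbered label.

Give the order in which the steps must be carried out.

3, 6 and 7 have no prerequisites; 3 has the earlier label, so 3 is first.
Ready: 6 and 7. 6 has the earlier label → 6.
Ready: 4 and 7. 4 has the earlier label → 4.
Next only 7 has its prerequisites met → 7.
1 and 2 are both available; 1 has the earlier label → 1.
5 now also ready, so the ready set is {2, 5}; 2 has the earlier label → 2.
5 is the only step now ready → 5.

3 → 6 → 4 → 7 → 1 → 2 → 5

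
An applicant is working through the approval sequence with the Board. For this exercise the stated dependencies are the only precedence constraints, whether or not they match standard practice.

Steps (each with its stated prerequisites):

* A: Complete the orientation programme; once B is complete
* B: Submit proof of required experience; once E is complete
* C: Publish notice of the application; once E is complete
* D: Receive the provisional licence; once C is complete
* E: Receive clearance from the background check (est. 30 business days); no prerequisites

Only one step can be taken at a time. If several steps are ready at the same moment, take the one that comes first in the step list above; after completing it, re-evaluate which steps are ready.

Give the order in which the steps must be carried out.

E has no prerequisites → E first.
Ready: B and C. B is listed earlier → B.
Now A and C have their prerequisites met. A is listed earlier, so A next.
C is the only step now ready → C.
D needed C, now all done → D.

E → B → A → C → D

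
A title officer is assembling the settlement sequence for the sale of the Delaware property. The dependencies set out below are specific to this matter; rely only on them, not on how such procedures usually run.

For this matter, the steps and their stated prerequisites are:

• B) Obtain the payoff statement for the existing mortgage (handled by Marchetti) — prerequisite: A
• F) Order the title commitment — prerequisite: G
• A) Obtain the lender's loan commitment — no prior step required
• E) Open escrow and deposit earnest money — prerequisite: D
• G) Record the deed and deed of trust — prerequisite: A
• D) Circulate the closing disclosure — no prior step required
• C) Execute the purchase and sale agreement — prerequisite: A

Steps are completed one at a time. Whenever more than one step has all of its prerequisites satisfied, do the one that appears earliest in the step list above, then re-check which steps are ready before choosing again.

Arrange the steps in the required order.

A B G F D E C

Nothing is required for A and D. A is listed earlier → A first.
B, G, D and C are all available; B is listed earlier → B.
G, D and C are all available; G is listed earlier → G.
F now also ready, so the ready set is {F, D, C}; F is listed earlier → F.
D and C are both available; D is listed earlier → D.
E and C are both available; E is listed earlier → E.
C is the only step now ready → C.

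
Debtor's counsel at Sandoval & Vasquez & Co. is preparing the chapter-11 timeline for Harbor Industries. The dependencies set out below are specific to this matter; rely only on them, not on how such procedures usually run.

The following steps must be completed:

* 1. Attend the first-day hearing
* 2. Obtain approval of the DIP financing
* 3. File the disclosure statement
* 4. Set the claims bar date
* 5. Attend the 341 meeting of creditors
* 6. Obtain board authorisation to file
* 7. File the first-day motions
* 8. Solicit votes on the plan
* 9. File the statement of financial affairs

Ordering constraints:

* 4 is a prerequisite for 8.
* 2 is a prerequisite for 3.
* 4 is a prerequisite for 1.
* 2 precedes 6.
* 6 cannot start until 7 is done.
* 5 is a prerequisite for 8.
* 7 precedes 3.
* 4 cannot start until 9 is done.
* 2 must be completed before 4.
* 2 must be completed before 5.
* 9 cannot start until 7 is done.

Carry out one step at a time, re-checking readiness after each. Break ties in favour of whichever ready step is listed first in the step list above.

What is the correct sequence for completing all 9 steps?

Nothing is required for 2 and 7. 2 is listed earlier → 2 first.
Ready: 5 and 7. 5 is listed earlier → 5.
Next only 7 has its prerequisites met → 7.
3, 6 and 9 are all available; 3 is listed earlier → 3.
Ready: 6 and 9. 6 is listed earlier → 6.
Next only 9 has its prerequisites met → 9.
4 is the only step now ready → 4.
1 and 8 are both available; 1 is listed earlier → 1.
8 needed 4 and 5, now all done → 8.

2 5 7 3 6 9 4 1 8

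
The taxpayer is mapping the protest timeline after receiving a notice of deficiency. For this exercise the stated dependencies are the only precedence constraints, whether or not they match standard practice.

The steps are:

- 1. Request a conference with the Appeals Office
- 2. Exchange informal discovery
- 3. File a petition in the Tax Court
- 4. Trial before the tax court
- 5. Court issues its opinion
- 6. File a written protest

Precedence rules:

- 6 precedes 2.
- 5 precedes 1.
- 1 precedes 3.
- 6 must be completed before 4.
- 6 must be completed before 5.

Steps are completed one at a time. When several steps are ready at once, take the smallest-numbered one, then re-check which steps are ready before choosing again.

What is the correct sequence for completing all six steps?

6 is the only step with nothing outstanding, so it goes first.
Ready: 2, 4 and 5. 2 has the earlier label → 2.
Now 4 and 5 have their prerequisites met. 4 has the earlier label, so 4 next.
5 needed 6, now all done → 5.
1 needed 5, now all done → 1.
That leaves 3 as the only ready step → 3.

6 → 2 → 4 → 5 → 1 → 3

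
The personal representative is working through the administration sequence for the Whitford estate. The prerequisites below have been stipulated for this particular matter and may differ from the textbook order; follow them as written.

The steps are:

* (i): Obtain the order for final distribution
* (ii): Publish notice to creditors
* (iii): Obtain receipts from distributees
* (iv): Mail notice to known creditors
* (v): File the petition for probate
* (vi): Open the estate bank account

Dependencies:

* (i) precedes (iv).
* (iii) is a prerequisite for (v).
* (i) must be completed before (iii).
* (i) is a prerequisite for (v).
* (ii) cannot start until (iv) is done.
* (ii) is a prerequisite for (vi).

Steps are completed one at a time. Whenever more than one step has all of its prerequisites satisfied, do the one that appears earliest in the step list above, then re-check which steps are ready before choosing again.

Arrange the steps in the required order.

(i) is the only step with nothing outstanding, so it goes first.
Now (iii) and (iv) have their prerequisites met. (iii) is listed earlier, so (iii) next.
(v) now also ready, so the ready set is {(iv), (v)}; (iv) is listed earlier → (iv).
Ready: (ii) and (v). (ii) is listed earlier → (ii).
Ready: (v) and (vi). (v) is listed earlier → (v).
Next only (vi) has its prerequisites met → (vi).

(i), (iii), (iv), (ii), (v), (vi)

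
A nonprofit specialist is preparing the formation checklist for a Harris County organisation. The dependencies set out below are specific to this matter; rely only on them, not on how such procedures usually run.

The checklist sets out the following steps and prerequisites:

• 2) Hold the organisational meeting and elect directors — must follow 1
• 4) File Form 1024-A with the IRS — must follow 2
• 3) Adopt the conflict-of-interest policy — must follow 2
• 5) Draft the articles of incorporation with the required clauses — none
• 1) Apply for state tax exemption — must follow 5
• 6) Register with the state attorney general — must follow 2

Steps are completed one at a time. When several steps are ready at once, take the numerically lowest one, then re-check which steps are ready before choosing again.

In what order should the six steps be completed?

5 1 2 3 4 6

5 is the only step with nothing outstanding, so it goes first.
That leaves 1 as the only ready step → 1.
2 needed 1, now all done → 2.
3, 4 and 6 are all available; 3 has the earlier label → 3.
Now 4 and 6 have their prerequisites met. 4 has the earlier label, so 4 next.
That leaves 6 as the only ready step → 6.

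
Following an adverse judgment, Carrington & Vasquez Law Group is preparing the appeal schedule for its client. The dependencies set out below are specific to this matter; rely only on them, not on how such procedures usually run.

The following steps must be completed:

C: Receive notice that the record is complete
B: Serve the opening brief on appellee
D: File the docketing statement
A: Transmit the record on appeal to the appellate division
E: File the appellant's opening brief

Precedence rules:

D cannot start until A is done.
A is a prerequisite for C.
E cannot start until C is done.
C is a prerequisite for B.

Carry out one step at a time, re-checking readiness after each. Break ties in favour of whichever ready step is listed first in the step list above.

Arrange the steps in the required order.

A, C, B, D, E

A is the only step with nothing outstanding, so it goes first.
Now C and D have their prerequisites met. C is listed earlier, so C next.
B, D and E are all available; B is listed earlier → B.
Now D and E have their prerequisites met. D is listed earlier, so D next.
E is the only step now ready → E.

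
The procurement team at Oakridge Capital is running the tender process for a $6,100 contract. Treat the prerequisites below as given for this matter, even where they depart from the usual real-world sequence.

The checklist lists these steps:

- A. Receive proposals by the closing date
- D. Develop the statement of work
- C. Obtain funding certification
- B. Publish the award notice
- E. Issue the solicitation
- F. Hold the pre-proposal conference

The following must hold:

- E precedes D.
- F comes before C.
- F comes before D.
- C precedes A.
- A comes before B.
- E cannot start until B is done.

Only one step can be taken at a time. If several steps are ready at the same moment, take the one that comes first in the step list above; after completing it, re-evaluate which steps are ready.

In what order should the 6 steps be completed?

F C A B E D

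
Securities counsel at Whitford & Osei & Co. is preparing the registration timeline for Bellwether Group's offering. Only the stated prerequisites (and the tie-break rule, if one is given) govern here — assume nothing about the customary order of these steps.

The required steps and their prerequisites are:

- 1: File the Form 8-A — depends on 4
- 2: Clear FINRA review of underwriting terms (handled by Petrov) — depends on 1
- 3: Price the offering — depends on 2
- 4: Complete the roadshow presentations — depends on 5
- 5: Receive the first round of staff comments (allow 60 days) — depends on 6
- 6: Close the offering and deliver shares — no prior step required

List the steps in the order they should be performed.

6, 5, 4, 1, 2, 3

Only 6 has no prerequisites, so it is first.
5 needed 6, now all done → 5.
4 needed 5, now all done → 4.
1 needed 4, now all done → 1.
That leaves 2 as the only ready step → 2.
3 needed 2, now all done → 3.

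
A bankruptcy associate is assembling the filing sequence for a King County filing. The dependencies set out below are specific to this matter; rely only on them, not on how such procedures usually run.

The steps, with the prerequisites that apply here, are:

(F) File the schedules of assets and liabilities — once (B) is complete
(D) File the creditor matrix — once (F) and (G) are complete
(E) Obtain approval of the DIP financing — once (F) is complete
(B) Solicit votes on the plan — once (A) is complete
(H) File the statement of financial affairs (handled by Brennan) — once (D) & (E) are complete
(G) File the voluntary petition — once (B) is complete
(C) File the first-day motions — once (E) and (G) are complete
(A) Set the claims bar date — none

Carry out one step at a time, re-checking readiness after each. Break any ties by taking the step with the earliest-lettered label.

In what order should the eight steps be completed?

(A) has no prerequisites → (A) first.
(B) is the only step now ready → (B).
Now (F) and (G) have their prerequisites met. (F) has the earlier label, so (F) next.
Ready: (E) and (G). (E) has the earlier label → (E).
(G) needed (B), now all done → (G).
Now (C) and (D) have their prerequisites met. (C) has the earlier label, so (C) next.
Next only (D) has its prerequisites met → (D).
Next only (H) has its prerequisites met → (H).

(A) → (B) → (F) → (E) → (G) → (C) → (D) → (H)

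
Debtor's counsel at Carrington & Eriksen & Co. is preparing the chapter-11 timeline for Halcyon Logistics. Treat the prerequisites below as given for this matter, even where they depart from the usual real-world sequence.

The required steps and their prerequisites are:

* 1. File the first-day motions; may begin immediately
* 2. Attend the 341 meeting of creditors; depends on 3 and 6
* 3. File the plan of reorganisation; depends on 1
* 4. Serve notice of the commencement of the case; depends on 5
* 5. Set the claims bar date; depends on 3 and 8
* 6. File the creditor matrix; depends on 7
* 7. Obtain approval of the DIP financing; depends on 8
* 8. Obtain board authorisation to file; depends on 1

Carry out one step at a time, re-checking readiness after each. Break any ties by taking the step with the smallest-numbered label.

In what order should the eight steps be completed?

1, 3, 8, 5, 4, 7, 6, 2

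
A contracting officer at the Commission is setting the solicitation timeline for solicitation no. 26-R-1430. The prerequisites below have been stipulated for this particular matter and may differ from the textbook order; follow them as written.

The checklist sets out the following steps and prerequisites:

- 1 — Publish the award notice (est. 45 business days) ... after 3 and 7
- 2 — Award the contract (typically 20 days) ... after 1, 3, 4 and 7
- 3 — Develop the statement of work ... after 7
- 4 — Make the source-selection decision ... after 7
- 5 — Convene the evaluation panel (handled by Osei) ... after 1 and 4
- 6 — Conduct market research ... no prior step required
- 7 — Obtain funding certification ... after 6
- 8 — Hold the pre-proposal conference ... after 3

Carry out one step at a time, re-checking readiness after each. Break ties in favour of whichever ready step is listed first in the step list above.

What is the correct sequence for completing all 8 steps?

6, 7, 3, 1, 4, 2, 5, 8

6 has no prerequisites → 6 first.
That leaves 7 as the only ready step → 7.
Ready: 3 and 4. 3 is listed earlier → 3.
1 and 8 now also ready, so the ready set is {1, 4, 8}; 1 is listed earlier → 1.
4 and 8 are both available; 4 is listed earlier → 4.
2, 5 and 8 are all available; 2 is listed earlier → 2.
Ready: 5 and 8. 5 is listed earlier → 5.
Next only 8 has its prerequisites met → 8.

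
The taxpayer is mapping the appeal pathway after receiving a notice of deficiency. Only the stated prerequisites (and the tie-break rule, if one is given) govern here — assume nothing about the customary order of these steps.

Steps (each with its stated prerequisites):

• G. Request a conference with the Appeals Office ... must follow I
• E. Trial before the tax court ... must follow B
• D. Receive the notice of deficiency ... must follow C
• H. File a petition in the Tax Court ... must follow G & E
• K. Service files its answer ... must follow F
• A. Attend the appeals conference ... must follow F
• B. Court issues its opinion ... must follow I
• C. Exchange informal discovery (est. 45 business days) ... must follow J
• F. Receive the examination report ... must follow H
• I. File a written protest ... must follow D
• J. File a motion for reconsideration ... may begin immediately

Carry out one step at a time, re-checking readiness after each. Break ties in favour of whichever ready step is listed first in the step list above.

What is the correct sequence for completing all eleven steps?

J → C → D → I → G → B → E → H → F → K → A

J has no prerequisites → J first.
C is the only step now ready → C.
That leaves D as the only ready step → D.
I is the only step now ready → I.
Now G and B have their prerequisites met. G is listed earlier, so G next.
B is the only step now ready → B.
Next only E has its prerequisites met → E.
H needed G and E, now all done → H.
F needed H, now all done → F.
K and A are both available; K is listed earlier → K.
Next only A has its prerequisites met → A.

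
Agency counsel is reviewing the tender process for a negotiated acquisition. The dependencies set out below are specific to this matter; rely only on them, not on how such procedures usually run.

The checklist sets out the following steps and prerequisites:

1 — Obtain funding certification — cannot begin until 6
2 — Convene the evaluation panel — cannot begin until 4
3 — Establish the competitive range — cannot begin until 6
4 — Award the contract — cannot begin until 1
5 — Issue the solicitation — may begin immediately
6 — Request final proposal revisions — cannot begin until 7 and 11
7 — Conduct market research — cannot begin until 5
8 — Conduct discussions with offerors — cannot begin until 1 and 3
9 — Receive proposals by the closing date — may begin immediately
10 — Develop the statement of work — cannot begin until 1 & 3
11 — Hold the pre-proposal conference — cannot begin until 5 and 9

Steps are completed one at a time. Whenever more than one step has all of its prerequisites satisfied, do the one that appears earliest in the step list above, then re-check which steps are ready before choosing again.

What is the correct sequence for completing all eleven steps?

5 7 9 11 6 1 3 4 2 8 10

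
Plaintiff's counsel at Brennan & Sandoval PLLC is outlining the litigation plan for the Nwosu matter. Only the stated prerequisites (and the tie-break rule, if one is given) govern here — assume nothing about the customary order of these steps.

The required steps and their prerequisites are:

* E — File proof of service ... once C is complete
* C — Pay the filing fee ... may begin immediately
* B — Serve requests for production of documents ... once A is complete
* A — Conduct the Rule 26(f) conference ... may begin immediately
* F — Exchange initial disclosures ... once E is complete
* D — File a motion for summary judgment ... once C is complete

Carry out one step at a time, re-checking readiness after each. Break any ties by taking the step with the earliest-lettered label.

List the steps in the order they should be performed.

Nothing is required for A and C. A has the earlier label → A first.
Now B and C have their prerequisites met. B has the earlier label, so B next.
Next only C has its prerequisites met → C.
Now D and E have their prerequisites met. D has the earlier label, so D next.
Next only E has its prerequisites met → E.
That leaves F as the only ready step → F.

A B C D E F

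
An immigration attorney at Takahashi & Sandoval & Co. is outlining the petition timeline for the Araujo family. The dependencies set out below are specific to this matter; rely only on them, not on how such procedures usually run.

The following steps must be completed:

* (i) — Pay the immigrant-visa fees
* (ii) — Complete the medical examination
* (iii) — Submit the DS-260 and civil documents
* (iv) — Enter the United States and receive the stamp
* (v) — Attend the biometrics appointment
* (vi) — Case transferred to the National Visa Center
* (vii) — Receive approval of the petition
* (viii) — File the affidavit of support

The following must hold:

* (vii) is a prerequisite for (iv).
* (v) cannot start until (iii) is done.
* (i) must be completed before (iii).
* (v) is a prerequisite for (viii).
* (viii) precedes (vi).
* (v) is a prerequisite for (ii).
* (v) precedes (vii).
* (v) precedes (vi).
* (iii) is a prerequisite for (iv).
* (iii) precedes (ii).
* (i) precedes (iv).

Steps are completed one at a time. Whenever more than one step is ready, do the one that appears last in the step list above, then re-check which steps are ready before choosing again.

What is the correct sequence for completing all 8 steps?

Only (i) has no prerequisites, so it is first.
(iii) needed (i), now all done → (iii).
(v) needed (iii), now all done → (v).
Now (viii), (vii) and (ii) have their prerequisites met. (viii) is listed later, so (viii) next.
(vii), (vi) and (ii) are all available; (vii) is listed later → (vii).
(iv) now also ready, so the ready set is {(vi), (iv), (ii)}; (vi) is listed later → (vi).
Now (iv) and (ii) have their prerequisites met. (iv) is listed later, so (iv) next.
(ii) needed (v) and (iii), now all done → (ii).

(i) → (iii) → (v) → (viii) → (vii) → (vi) → (iv) → (ii)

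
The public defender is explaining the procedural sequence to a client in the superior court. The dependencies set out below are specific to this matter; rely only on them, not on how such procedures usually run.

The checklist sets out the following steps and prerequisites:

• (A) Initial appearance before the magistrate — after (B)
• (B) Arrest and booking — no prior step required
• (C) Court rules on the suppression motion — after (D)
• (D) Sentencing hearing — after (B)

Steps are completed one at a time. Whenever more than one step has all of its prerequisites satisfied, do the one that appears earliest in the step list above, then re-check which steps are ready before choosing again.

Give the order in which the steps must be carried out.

(B) (A) (D) (C)

(B) has no prerequisites → (B) first.
Ready: (A) and (D). (A) is listed earlier → (A).
(D) needed (B), now all done → (D).
That leaves (C) as the only ready step → (C).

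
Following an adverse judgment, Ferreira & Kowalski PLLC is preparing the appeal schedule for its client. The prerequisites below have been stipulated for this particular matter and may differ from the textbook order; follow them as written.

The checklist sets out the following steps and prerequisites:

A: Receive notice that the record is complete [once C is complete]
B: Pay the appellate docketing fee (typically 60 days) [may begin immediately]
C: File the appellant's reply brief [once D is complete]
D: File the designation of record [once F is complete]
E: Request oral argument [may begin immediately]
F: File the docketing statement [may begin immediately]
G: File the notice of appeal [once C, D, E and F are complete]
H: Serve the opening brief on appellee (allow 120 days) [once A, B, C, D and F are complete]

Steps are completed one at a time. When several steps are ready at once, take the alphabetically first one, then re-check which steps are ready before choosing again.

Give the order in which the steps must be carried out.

B, E and F have no prerequisites; B has the earlier label, so B is first.
Ready: E and F. E has the earlier label → E.
F is the only step now ready → F.
Next only D has its prerequisites met → D.
Next only C has its prerequisites met → C.
Now A and G have their prerequisites met. A has the earlier label, so A next.
H now also ready, so the ready set is {G, H}; G has the earlier label → G.
H needed A, B, C, D and F, now all done → H.

B, E, F, D, C, A, G, H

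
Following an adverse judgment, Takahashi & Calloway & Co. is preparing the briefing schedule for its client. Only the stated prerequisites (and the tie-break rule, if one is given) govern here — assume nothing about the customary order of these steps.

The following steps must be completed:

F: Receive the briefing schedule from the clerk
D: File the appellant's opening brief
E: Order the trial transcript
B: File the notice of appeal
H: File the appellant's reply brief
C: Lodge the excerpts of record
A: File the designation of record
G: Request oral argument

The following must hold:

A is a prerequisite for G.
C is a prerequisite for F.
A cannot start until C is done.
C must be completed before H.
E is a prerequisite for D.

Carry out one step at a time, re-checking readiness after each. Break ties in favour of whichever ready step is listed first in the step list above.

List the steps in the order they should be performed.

E, D, B, C, F, H, A, G

Nothing is required for E, B and C. E is listed earlier → E first.
Ready: D, B and C. D is listed earlier → D.
Now B and C have their prerequisites met. B is listed earlier, so B next.
That leaves C as the only ready step → C.
Now F, H and A have their prerequisites met. F is listed earlier, so F next.
Ready: H and A. H is listed earlier → H.
A needed C, now all done → A.
Next only G has its prerequisites met → G.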